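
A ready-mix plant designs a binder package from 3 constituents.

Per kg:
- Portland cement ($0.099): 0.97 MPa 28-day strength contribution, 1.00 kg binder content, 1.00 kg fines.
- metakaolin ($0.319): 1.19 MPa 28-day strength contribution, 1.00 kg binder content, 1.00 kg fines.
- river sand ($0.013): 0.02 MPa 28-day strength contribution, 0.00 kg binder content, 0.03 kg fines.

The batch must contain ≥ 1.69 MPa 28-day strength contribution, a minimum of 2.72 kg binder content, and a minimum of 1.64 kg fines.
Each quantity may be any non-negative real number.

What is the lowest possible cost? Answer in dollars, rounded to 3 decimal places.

$0.269

This is a linear program. Let x1 = kg of Portland cement, x2 = kg of metakaolin, x3 = kg of river sand.
Minimize 0.099x1 + 0.319x2 + 0.013x3 with:
  0.97x1 + 1.19x2 + 0.02x3 ≥ 1.69   (28-day strength contribution)
  1x1 + 1x2 ≥ 2.72   (binder content)
  1x1 + 1x2 + 0.03x3 ≥ 1.64   (fines)
  x1, x2, x3 ≥ 0.
The cheapest feasible vertex uses only Portland cement; metakaolin, river sand are not used. There the binder content constraint is tight.
Solving gives x1 = 2.72.
Hence cost = 0.099·2.72 = $0.26928.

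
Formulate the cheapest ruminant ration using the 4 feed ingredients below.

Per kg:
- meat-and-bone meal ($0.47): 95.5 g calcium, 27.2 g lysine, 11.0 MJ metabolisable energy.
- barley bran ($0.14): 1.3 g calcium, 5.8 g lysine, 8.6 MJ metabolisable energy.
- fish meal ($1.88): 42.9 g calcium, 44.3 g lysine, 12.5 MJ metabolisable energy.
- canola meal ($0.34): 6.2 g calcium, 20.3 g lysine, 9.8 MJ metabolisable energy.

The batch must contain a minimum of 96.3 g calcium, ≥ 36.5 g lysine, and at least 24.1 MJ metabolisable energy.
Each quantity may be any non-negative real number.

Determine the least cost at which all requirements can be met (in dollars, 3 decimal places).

$0.689

Let x1 = kg of meat-and-bone meal, x2 = kg of barley bran, x3 = kg of fish meal, x4 = kg of canola meal.
min 0.47x1 + 0.14x2 + 1.88x3 + 0.34x4 subject to:
  95.5x1 + 1.3x2 + 42.9x3 + 6.2x4 ≥ 96.3   (calcium)
  27.2x1 + 5.8x2 + 44.3x3 + 20.3x4 ≥ 36.5   (lysine)
  11x1 + 8.6x2 + 12.5x3 + 9.8x4 ≥ 24.1   (metabolisable energy)
  x1, x2, x3, x4 ≥ 0.
The minimum-cost mix takes nothing from fish meal — only meat-and-bone meal, barley bran, canola meal. The calcium, lysine, metabolisable energy requirements are met with equality.
Solving gives x1 = 0.9846, x2 = 1.479, x4 = 0.05623.
Total cost: 0.47·0.9846 + 0.14·1.479 + 0.34·0.05623 = 0.68894.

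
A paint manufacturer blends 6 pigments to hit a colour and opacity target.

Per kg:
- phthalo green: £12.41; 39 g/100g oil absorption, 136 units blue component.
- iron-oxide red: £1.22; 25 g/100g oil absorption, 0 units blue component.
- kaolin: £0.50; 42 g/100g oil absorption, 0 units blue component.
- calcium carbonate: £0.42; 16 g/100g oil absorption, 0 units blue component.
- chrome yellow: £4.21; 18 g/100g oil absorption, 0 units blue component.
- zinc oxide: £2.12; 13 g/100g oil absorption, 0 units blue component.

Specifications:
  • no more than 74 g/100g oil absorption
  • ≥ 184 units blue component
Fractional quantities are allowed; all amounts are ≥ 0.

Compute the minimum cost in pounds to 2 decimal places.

This is a linear program. Let x1 = kg of phthalo green, x2 = kg of iron-oxide red, x3 = kg of kaolin, x4 = kg of calcium carbonate, x5 = kg of chrome yellow, x6 = kg of zinc oxide.
Minimize 12.41x1 + 1.22x2 + 0.5x3 + 0.42x4 + 4.21x5 + 2.12x6 subject to:
  39x1 + 25x2 + 42x3 + 16x4 + 18x5 + 13x6 ≤ 74   (oil absorption)
  136x1 ≥ 184   (blue component)
  x1, x2, x3, x4, x5, x6 ≥ 0.
At the optimum only phthalo green is positive (iron-oxide red, kaolin, calcium carbonate, chrome yellow, zinc oxide = 0). The blue component requirement is met with equality.
Optimal quantities: phthalo green = 1.353 kg.
Objective = 12.41·1.353 = 16.7907.

£16.79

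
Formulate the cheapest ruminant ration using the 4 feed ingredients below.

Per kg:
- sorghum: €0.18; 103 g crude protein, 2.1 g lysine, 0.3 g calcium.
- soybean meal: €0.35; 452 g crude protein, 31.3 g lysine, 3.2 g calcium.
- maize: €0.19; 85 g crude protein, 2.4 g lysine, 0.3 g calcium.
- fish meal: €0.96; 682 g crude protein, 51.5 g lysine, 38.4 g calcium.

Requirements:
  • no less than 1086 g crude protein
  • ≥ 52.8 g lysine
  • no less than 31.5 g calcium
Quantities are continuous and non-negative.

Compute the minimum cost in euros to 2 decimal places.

Let x1 = kg of sorghum, x2 = kg of soybean meal, x3 = kg of maize, x4 = kg of fish meal.
Minimise 0.18x1 + 0.35x2 + 0.19x3 + 0.96x4 subject to:
  103x1 + 452x2 + 85x3 + 682x4 ≥ 1086   (crude protein)
  2.1x1 + 31.3x2 + 2.4x3 + 51.5x4 ≥ 52.8   (lysine)
  0.3x1 + 3.2x2 + 0.3x3 + 38.4x4 ≥ 31.5   (calcium)
  x1, x2, x3, x4 ≥ 0.
The cheapest feasible vertex uses only soybean meal, fish meal; sorghum, maize are not used. The crude protein and calcium requirements are met with equality.
Optimal quantities: soybean meal = 1.332 kg, fish meal = 0.7093 kg.
Cost = 0.35·1.332 + 0.96·0.7093 = 1.1471.

€1.15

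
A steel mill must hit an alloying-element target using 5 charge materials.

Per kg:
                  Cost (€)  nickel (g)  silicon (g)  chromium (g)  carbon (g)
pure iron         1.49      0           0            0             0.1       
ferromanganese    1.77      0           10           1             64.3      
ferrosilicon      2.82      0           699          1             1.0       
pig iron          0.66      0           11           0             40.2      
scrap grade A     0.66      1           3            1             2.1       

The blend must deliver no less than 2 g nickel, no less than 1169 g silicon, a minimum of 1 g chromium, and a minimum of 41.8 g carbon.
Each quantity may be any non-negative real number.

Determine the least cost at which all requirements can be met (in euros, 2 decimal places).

€6.56

Let x1 = kg of pure iron, x2 = kg of ferromanganese, x3 = kg of ferrosilicon, x4 = kg of pig iron, x5 = kg of scrap grade A.
Minimise 1.49x1 + 1.77x2 + 2.82x3 + 0.66x4 + 0.66x5 with:
  1x5 ≥ 2   (nickel)
  10x2 + 699x3 + 11x4 + 3x5 ≥ 1169   (silicon)
  1x2 + 1x3 + 1x5 ≥ 1   (chromium)
  0.1x1 + 64.3x2 + 1x3 + 40.2x4 + 2.1x5 ≥ 41.8   (carbon)
  x1, x2, x3, x4, x5 ≥ 0.
At the optimum only ferrosilicon, pig iron, scrap grade A are positive (pure iron, ferromanganese = 0). There the nickel, silicon, carbon constraints are tight.
So ferrosilicon = 1.65 kg, pig iron = 0.8943 kg, scrap grade A = 2 kg.
Objective = 2.82·1.65 + 0.66·0.8943 + 0.66·2 = 6.5632.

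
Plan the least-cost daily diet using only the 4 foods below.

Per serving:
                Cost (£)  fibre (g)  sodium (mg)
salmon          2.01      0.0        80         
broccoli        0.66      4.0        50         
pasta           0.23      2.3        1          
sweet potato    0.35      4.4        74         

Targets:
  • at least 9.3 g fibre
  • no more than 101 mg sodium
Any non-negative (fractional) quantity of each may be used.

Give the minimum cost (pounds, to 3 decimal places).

£0.809

Let x1 = servings of salmon, x2 = servings of broccoli, x3 = servings of pasta, x4 = servings of sweet potato.
Minimize 2.01x1 + 0.66x2 + 0.23x3 + 0.35x4 with:
  4x2 + 2.3x3 + 4.4x4 ≥ 9.3   (fibre)
  80x1 + 50x2 + 1x3 + 74x4 ≤ 101   (sodium)
  x1, x2, x3, x4 ≥ 0.
The optimal basis is {pasta, sweet potato}; salmon, broccoli drop out. The fibre and sodium requirements are met with equality.
Solving gives x3 = 1.47, x4 = 1.345.
Cost = 0.23·1.47 + 0.35·1.345 = 0.80885.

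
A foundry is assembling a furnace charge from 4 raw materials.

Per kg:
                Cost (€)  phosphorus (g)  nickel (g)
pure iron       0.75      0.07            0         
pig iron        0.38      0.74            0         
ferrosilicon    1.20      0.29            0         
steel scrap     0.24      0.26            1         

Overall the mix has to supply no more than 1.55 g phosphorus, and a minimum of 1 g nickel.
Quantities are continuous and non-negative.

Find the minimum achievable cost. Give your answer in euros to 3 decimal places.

Let x1 = kg of pure iron, x2 = kg of pig iron, x3 = kg of ferrosilicon, x4 = kg of steel scrap.
Minimise 0.75x1 + 0.38x2 + 1.2x3 + 0.24x4 subject to:
  0.07x1 + 0.74x2 + 0.29x3 + 0.26x4 ≤ 1.55   (phosphorus)
  1x4 ≥ 1   (nickel)
  x1, x2, x3, x4 ≥ 0.
The optimal basis is {steel scrap}; pure iron, pig iron, ferrosilicon drop out. The nickel requirement is met with equality.
Solving gives x4 = 1.
Total cost: 0.24·1 = 0.24000.

€0.240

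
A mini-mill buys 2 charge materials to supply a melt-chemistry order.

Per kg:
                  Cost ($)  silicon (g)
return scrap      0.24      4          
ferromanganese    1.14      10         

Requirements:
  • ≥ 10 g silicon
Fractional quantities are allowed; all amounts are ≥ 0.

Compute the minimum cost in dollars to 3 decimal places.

$0.600

Treat it as an LP. Let x1 = kg of return scrap, x2 = kg of ferromanganese.
Minimize 0.24x1 + 1.14x2 s.t.:
  4x1 + 10x2 ≥ 10   (silicon)
  x1, x2 ≥ 0.
The minimum-cost mix takes nothing from ferromanganese — only return scrap. The silicon requirement is met with equality.
So return scrap = 2.5 kg.
Objective = 0.24·2.5 = 0.60000.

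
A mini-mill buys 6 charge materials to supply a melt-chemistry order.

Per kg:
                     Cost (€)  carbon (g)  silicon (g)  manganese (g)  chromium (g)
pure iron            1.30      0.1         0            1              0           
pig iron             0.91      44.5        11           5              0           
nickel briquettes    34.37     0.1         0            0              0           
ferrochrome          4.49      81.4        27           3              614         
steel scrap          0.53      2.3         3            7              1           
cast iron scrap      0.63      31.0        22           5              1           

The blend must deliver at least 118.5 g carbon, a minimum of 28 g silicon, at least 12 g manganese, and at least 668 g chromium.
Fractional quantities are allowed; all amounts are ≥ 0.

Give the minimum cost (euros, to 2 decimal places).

Treat it as an LP. Let x1 = kg of pure iron, x2 = kg of pig iron, x3 = kg of nickel briquettes, x4 = kg of ferrochrome, x5 = kg of steel scrap, x6 = kg of cast iron scrap.
Minimise 1.3x1 + 0.91x2 + 34.37x3 + 4.49x4 + 0.53x5 + 0.63x6 with:
  0.1x1 + 44.5x2 + 0.1x3 + 81.4x4 + 2.3x5 + 31x6 ≥ 118.5   (carbon)
  11x2 + 27x4 + 3x5 + 22x6 ≥ 28   (silicon)
  1x1 + 5x2 + 3x4 + 7x5 + 5x6 ≥ 12   (manganese)
  614x4 + 1x5 + 1x6 ≥ 668   (chromium)
  x1, x2, x3, x4, x5, x6 ≥ 0.
The minimum-cost mix takes nothing from pure iron, pig iron, nickel briquettes — only ferrochrome, steel scrap, cast iron scrap. There the carbon, manganese, chromium constraints are tight.
Optimal quantities: ferrochrome = 1.085 kg, steel scrap = 0.5856 kg, cast iron scrap = 0.9289 kg.
Cost = 4.49·1.085 + 0.53·0.5856 + 0.63·0.9289 = 5.7672.

€5.77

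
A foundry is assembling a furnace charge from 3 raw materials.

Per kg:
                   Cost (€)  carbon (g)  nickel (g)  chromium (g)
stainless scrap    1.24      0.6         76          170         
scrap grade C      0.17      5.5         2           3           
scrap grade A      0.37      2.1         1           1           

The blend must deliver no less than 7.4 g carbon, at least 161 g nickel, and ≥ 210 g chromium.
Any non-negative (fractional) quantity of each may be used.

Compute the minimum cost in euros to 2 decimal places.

This is a linear program. Let x1 = kg of stainless scrap, x2 = kg of scrap grade C, x3 = kg of scrap grade A.
Minimize 1.24x1 + 0.17x2 + 0.37x3 with:
  0.6x1 + 5.5x2 + 2.1x3 ≥ 7.4   (carbon)
  76x1 + 2x2 + 1x3 ≥ 161   (nickel)
  170x1 + 3x2 + 1x3 ≥ 210   (chromium)
  x1, x2, x3 ≥ 0.
The minimum-cost mix takes nothing from scrap grade A — only stainless scrap, scrap grade C. There the carbon and nickel constraints are tight.
Solving gives x1 = 2.089, x2 = 1.118.
Hence cost = 1.24·2.089 + 0.17·1.118 = €2.7804.

€2.78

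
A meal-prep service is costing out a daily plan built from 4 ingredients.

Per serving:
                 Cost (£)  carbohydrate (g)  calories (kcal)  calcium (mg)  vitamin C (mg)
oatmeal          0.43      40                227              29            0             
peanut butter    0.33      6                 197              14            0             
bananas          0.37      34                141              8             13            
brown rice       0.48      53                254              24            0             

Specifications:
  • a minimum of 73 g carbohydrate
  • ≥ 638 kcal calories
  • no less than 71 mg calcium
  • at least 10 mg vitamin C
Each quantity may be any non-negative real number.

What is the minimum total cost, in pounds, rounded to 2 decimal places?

Let x1 = servings of oatmeal, x2 = servings of peanut butter, x3 = servings of bananas, x4 = servings of brown rice.
Minimise 0.43x1 + 0.33x2 + 0.37x3 + 0.48x4 with:
  40x1 + 6x2 + 34x3 + 53x4 ≥ 73   (carbohydrate)
  227x1 + 197x2 + 141x3 + 254x4 ≥ 638   (calories)
  29x1 + 14x2 + 8x3 + 24x4 ≥ 71   (calcium)
  13x3 ≥ 10   (vitamin C)
  x1, x2, x3, x4 ≥ 0.
The minimum-cost mix takes nothing from brown rice — only oatmeal, peanut butter, bananas. The calories, calcium, vitamin C requirements are met with equality.
So oatmeal = 2.115 servings, peanut butter = 0.2511 servings, bananas = 0.7692 servings.
Hence cost = 0.43·2.115 + 0.33·0.2511 + 0.37·0.7692 = £1.2769.

£1.28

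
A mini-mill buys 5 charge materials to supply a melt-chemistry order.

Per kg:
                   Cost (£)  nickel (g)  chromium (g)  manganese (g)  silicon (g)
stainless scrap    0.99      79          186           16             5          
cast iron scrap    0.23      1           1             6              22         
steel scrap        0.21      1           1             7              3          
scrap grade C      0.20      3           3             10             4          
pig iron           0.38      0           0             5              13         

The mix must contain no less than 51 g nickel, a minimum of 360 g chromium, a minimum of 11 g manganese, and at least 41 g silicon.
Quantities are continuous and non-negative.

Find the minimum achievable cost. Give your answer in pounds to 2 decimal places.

£2.24

This is a linear program. Let x1 = kg of stainless scrap, x2 = kg of cast iron scrap, x3 = kg of steel scrap, x4 = kg of scrap grade C, x5 = kg of pig iron.
Minimise 0.99x1 + 0.23x2 + 0.21x3 + 0.2x4 + 0.38x5 s.t.:
  79x1 + 1x2 + 1x3 + 3x4 ≥ 51   (nickel)
  186x1 + 1x2 + 1x3 + 3x4 ≥ 360   (chromium)
  16x1 + 6x2 + 7x3 + 10x4 + 5x5 ≥ 11   (manganese)
  5x1 + 22x2 + 3x3 + 4x4 + 13x5 ≥ 41   (silicon)
  x1, x2, x3, x4, x5 ≥ 0.
The optimal basis is {stainless scrap, cast iron scrap}; steel scrap, scrap grade C, pig iron drop out. The chromium and silicon requirements are met with equality.
Solving gives x1 = 1.928, x2 = 1.425.
Objective = 0.99·1.928 + 0.23·1.425 = 2.2365.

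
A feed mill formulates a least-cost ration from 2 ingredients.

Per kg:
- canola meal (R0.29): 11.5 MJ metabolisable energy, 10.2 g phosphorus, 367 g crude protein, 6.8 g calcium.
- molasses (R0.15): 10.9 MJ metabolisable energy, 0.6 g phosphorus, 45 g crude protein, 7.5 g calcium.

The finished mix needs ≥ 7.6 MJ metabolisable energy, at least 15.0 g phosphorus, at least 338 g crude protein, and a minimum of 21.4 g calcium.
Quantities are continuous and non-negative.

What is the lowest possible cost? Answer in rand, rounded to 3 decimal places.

Let x1 = kg of canola meal, x2 = kg of molasses.
Minimise 0.29x1 + 0.15x2 with:
  11.5x1 + 10.9x2 ≥ 7.6   (metabolisable energy)
  10.2x1 + 0.6x2 ≥ 15   (phosphorus)
  367x1 + 45x2 ≥ 338   (crude protein)
  6.8x1 + 7.5x2 ≥ 21.4   (calcium)
  x1, x2 ≥ 0.
Both inputs are positive at the optimum. The phosphorus and calcium requirements are met with equality.
Optimal quantities: canola meal = 1.376 kg, molasses = 1.606 kg.
Total cost: 0.29·1.376 + 0.15·1.606 = 0.63994.

R0.640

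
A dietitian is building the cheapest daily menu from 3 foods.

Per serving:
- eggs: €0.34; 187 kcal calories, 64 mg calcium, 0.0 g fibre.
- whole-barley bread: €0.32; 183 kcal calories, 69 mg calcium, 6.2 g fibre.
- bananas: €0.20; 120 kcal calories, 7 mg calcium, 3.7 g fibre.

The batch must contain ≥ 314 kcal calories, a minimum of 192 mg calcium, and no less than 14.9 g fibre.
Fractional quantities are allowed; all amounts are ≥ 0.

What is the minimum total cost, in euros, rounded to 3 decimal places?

This is a linear program. Let x1 = servings of eggs, x2 = servings of whole-barley bread, x3 = servings of bananas.
Minimize 0.34x1 + 0.32x2 + 0.2x3 s.t.:
  187x1 + 183x2 + 120x3 ≥ 314   (calories)
  64x1 + 69x2 + 7x3 ≥ 192   (calcium)
  6.2x2 + 3.7x3 ≥ 14.9   (fibre)
  x1, x2, x3 ≥ 0.
At the optimum only whole-barley bread is positive (eggs, bananas = 0). The calcium requirement is met with equality.
Solving gives x2 = 2.7826.
Objective = 0.32·2.7826 = 0.89043.

€0.890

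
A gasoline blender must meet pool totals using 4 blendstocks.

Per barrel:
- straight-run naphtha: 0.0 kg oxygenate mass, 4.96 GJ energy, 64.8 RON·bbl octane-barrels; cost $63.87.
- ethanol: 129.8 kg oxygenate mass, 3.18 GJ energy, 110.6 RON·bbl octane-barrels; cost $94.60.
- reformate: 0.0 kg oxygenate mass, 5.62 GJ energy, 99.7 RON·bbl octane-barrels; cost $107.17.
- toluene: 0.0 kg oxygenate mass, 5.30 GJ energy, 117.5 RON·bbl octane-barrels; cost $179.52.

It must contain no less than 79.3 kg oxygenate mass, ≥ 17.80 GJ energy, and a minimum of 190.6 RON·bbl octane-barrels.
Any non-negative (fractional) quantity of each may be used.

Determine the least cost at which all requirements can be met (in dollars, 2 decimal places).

Treat it as an LP. Let x1 = barrels of straight-run naphtha, x2 = barrels of ethanol, x3 = barrels of reformate, x4 = barrels of toluene.
min 63.87x1 + 94.6x2 + 107.17x3 + 179.52x4 with:
  129.8x2 ≥ 79.3   (oxygenate mass)
  4.96x1 + 3.18x2 + 5.62x3 + 5.3x4 ≥ 17.8   (energy)
  64.8x1 + 110.6x2 + 99.7x3 + 117.5x4 ≥ 190.6   (octane-barrels)
  x1, x2, x3, x4 ≥ 0.
The cheapest feasible vertex uses only straight-run naphtha, ethanol; reformate, toluene are not used. There the oxygenate mass and energy constraints are tight.
Solving gives x1 = 3.197, x2 = 0.61094.
Total cost: 63.87·3.197 + 94.6·0.61094 = 261.9873.

$261.99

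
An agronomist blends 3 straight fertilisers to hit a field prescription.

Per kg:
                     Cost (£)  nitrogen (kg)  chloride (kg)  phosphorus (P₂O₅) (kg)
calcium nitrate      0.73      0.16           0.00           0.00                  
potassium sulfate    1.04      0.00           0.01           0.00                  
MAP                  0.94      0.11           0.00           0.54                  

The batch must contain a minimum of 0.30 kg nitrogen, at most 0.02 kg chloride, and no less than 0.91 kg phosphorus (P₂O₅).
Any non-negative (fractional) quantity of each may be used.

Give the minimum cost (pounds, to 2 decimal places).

£2.11

Treat it as an LP. Let x1 = kg of calcium nitrate, x2 = kg of potassium sulfate, x3 = kg of MAP.
min 0.73x1 + 1.04x2 + 0.94x3 with:
  0.16x1 + 0.11x3 ≥ 0.3   (nitrogen)
  0.01x2 ≤ 0.02   (chloride)
  0.54x3 ≥ 0.91   (phosphorus (P₂O₅))
  x1, x2, x3 ≥ 0.
At the optimum only calcium nitrate, MAP are positive (potassium sulfate = 0). The nitrogen and phosphorus (P₂O₅) requirements are met with equality.
Optimal quantities: calcium nitrate = 0.7164 kg, MAP = 1.685 kg.
Cost = 0.73·0.7164 + 0.94·1.685 = 2.1069.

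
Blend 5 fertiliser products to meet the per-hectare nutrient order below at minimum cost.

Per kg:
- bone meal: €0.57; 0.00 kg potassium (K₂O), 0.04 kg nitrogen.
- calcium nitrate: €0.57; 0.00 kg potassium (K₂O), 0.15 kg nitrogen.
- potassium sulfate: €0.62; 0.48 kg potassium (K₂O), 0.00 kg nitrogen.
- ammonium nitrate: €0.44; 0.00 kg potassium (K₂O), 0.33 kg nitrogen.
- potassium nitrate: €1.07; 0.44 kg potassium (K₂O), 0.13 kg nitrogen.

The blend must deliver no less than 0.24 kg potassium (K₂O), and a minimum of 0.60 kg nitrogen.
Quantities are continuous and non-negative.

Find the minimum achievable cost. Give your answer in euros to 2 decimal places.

€1.11

This is a linear program. Let x1 = kg of bone meal, x2 = kg of calcium nitrate, x3 = kg of potassium sulfate, x4 = kg of ammonium nitrate, x5 = kg of potassium nitrate.
Minimize 0.57x1 + 0.57x2 + 0.62x3 + 0.44x4 + 1.07x5 s.t.:
  0.48x3 + 0.44x5 ≥ 0.24   (potassium (K₂O))
  0.04x1 + 0.15x2 + 0.33x4 + 0.13x5 ≥ 0.6   (nitrogen)
  x1, x2, x3, x4, x5 ≥ 0.
The minimum-cost mix takes nothing from bone meal, calcium nitrate, potassium nitrate — only potassium sulfate, ammonium nitrate. The potassium (K₂O) and nitrogen requirements are met with equality.
Solving gives x3 = 0.5, x4 = 1.818.
Cost = 0.62·0.5 + 0.44·1.818 = 1.1099.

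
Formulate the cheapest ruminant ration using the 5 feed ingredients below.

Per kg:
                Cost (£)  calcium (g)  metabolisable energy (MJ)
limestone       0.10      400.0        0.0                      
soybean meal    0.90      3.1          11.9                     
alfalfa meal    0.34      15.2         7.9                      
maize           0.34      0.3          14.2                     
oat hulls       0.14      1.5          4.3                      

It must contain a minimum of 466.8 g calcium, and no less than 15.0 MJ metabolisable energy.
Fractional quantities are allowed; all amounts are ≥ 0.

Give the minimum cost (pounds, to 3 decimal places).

Let x1 = kg of limestone, x2 = kg of soybean meal, x3 = kg of alfalfa meal, x4 = kg of maize, x5 = kg of oat hulls.
Minimise 0.1x1 + 0.9x2 + 0.34x3 + 0.34x4 + 0.14x5 subject to:
  400x1 + 3.1x2 + 15.2x3 + 0.3x4 + 1.5x5 ≥ 466.8   (calcium)
  11.9x2 + 7.9x3 + 14.2x4 + 4.3x5 ≥ 15   (metabolisable energy)
  x1, x2, x3, x4, x5 ≥ 0.
The cheapest feasible vertex uses only limestone, maize; soybean meal, alfalfa meal, oat hulls are not used. Binding constraints: calcium and metabolisable energy.
So limestone = 1.166 kg, maize = 1.056 kg.
Objective = 0.1·1.166 + 0.34·1.056 = 0.47564.

£0.476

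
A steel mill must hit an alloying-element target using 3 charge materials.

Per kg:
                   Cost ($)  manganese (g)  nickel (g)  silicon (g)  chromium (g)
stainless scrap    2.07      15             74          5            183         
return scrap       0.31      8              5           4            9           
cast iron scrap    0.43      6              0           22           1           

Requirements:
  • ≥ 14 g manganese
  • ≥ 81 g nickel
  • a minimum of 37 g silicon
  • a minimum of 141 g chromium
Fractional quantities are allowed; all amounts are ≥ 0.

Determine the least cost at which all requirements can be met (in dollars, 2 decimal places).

This is a linear program. Let x1 = kg of stainless scrap, x2 = kg of return scrap, x3 = kg of cast iron scrap.
Minimise 2.07x1 + 0.31x2 + 0.43x3 with:
  15x1 + 8x2 + 6x3 ≥ 14   (manganese)
  74x1 + 5x2 ≥ 81   (nickel)
  5x1 + 4x2 + 22x3 ≥ 37   (silicon)
  183x1 + 9x2 + 1x3 ≥ 141   (chromium)
  x1, x2, x3 ≥ 0.
At the optimum only stainless scrap, cast iron scrap are positive (return scrap = 0). The nickel and silicon requirements are met with equality.
So stainless scrap = 1.095 kg, cast iron scrap = 1.433 kg.
Objective = 2.07·1.095 + 0.43·1.433 = 2.8828.

$2.88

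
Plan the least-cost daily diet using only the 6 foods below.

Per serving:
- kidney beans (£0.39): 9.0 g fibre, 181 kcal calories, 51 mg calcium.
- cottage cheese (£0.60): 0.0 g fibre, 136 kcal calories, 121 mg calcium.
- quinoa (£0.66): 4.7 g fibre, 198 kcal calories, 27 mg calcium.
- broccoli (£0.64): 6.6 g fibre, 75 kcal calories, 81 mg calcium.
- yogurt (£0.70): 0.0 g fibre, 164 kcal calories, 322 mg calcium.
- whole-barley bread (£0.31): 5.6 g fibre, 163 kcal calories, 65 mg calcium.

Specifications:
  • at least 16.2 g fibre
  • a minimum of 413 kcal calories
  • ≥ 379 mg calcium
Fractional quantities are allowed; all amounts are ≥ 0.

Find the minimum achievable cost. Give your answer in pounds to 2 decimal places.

Let x1 = servings of kidney beans, x2 = servings of cottage cheese, x3 = servings of quinoa, x4 = servings of broccoli, x5 = servings of yogurt, x6 = servings of whole-barley bread.
min 0.39x1 + 0.6x2 + 0.66x3 + 0.64x4 + 0.7x5 + 0.31x6 with:
  9x1 + 4.7x3 + 6.6x4 + 5.6x6 ≥ 16.2   (fibre)
  181x1 + 136x2 + 198x3 + 75x4 + 164x5 + 163x6 ≥ 413   (calories)
  51x1 + 121x2 + 27x3 + 81x4 + 322x5 + 65x6 ≥ 379   (calcium)
  x1, x2, x3, x4, x5, x6 ≥ 0.
The cheapest feasible vertex uses only yogurt, whole-barley bread; kidney beans, cottage cheese, quinoa, broccoli are not used. The fibre and calcium requirements are met with equality.
Optimal quantities: yogurt = 0.5931 servings, whole-barley bread = 2.893 servings.
Cost = 0.7·0.5931 + 0.31·2.893 = 1.3120.

£1.31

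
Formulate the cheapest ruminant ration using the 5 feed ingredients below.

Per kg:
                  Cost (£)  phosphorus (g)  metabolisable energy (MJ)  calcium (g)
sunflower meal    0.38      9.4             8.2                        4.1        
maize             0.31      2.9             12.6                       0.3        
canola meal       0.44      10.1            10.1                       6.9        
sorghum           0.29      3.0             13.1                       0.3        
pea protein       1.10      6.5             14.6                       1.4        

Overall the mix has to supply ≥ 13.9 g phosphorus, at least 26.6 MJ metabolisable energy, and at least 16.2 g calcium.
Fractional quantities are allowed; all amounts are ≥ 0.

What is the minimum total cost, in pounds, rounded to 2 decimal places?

£1.09

Set it up as a linear program. Let x1 = kg of sunflower meal, x2 = kg of maize, x3 = kg of canola meal, x4 = kg of sorghum, x5 = kg of pea protein.
min 0.38x1 + 0.31x2 + 0.44x3 + 0.29x4 + 1.1x5 with:
  9.4x1 + 2.9x2 + 10.1x3 + 3x4 + 6.5x5 ≥ 13.9   (phosphorus)
  8.2x1 + 12.6x2 + 10.1x3 + 13.1x4 + 14.6x5 ≥ 26.6   (metabolisable energy)
  4.1x1 + 0.3x2 + 6.9x3 + 0.3x4 + 1.4x5 ≥ 16.2   (calcium)
  x1, x2, x3, x4, x5 ≥ 0.
At the optimum only canola meal, sorghum are positive (sunflower meal, maize, pea protein = 0). There the metabolisable energy and calcium constraints are tight.
Optimal quantities: canola meal = 2.338 kg, sorghum = 0.228 kg.
Objective = 0.44·2.338 + 0.29·0.228 = 1.0948.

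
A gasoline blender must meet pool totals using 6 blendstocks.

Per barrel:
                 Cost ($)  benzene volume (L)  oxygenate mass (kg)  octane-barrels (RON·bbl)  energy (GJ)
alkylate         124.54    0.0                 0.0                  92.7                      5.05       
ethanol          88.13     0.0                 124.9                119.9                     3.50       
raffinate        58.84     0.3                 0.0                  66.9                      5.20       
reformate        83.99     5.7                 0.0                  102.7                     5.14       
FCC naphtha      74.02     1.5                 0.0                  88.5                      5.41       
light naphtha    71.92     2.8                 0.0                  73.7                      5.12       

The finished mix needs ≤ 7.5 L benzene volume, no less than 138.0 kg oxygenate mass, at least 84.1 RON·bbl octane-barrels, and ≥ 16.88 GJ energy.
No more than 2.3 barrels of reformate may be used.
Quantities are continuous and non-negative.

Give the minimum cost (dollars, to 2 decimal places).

This is a linear program. Let x1 = barrels of alkylate, x2 = barrels of ethanol, x3 = barrels of raffinate, x4 = barrels of reformate, x5 = barrels of FCC naphtha, x6 = barrels of light naphtha.
Minimise 124.54x1 + 88.13x2 + 58.84x3 + 83.99x4 + 74.02x5 + 71.92x6 with:
  0.3x3 + 5.7x4 + 1.5x5 + 2.8x6 ≤ 7.5   (benzene volume)
  124.9x2 ≥ 138   (oxygenate mass)
  92.7x1 + 119.9x2 + 66.9x3 + 102.7x4 + 88.5x5 + 73.7x6 ≥ 84.1   (octane-barrels)
  5.05x1 + 3.5x2 + 5.2x3 + 5.14x4 + 5.41x5 + 5.12x6 ≥ 16.88   (energy)
  x4 ≤ 2.3
  x1, x2, x3, x4, x5, x6 ≥ 0.
The optimal basis is {ethanol, raffinate}; alkylate, reformate, FCC naphtha, light naphtha drop out. The oxygenate mass and energy requirements are met with equality.
Solving gives x2 = 1.1049, x3 = 2.5025.
Hence cost = 88.13·1.1049 + 58.84·2.5025 = $244.6219.

$244.62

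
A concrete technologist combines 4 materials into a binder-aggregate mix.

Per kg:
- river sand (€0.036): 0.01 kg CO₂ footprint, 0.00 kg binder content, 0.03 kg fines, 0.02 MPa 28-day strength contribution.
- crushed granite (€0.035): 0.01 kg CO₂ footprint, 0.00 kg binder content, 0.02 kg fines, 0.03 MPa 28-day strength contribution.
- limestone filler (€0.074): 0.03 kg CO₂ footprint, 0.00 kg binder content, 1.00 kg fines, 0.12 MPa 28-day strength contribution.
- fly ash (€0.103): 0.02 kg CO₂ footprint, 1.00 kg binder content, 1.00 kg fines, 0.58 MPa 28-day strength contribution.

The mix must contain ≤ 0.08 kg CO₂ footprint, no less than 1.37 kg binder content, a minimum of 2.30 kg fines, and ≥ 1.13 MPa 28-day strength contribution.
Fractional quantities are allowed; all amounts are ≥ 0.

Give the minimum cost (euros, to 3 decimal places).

€0.224

Let x1 = kg of river sand, x2 = kg of crushed granite, x3 = kg of limestone filler, x4 = kg of fly ash.
min 0.036x1 + 0.035x2 + 0.074x3 + 0.103x4 subject to:
  0.01x1 + 0.01x2 + 0.03x3 + 0.02x4 ≤ 0.08   (CO₂ footprint)
  1x4 ≥ 1.37   (binder content)
  0.03x1 + 0.02x2 + 1x3 + 1x4 ≥ 2.3   (fines)
  0.02x1 + 0.03x2 + 0.12x3 + 0.58x4 ≥ 1.13   (28-day strength contribution)
  x1, x2, x3, x4 ≥ 0.
The optimal basis is {limestone filler, fly ash}; river sand, crushed granite drop out. Binding constraints: fines and 28-day strength contribution.
Optimal quantities: limestone filler = 0.4435 kg, fly ash = 1.857 kg.
Total cost: 0.074·0.4435 + 0.103·1.857 = 0.22409.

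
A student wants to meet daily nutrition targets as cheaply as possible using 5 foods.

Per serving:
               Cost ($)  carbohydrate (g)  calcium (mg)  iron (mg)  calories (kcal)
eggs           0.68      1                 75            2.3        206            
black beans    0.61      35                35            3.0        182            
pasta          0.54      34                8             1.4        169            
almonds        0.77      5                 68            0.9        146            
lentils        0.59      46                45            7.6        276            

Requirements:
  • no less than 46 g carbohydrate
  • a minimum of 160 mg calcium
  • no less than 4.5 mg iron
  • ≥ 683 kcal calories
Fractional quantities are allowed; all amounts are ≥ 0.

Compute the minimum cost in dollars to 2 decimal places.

$1.74

Let x1 = servings of eggs, x2 = servings of black beans, x3 = servings of pasta, x4 = servings of almonds, x5 = servings of lentils.
Minimise 0.68x1 + 0.61x2 + 0.54x3 + 0.77x4 + 0.59x5 with:
  1x1 + 35x2 + 34x3 + 5x4 + 46x5 ≥ 46   (carbohydrate)
  75x1 + 35x2 + 8x3 + 68x4 + 45x5 ≥ 160   (calcium)
  2.3x1 + 3x2 + 1.4x3 + 0.9x4 + 7.6x5 ≥ 4.5   (iron)
  206x1 + 182x2 + 169x3 + 146x4 + 276x5 ≥ 683   (calories)
  x1, x2, x3, x4, x5 ≥ 0.
The minimum-cost mix takes nothing from black beans, pasta, almonds — only eggs, lentils. Binding constraints: calcium and calories.
That vertex is x1 = 1.175, x5 = 1.598.
Objective = 0.68·1.175 + 0.59·1.598 = 1.7418.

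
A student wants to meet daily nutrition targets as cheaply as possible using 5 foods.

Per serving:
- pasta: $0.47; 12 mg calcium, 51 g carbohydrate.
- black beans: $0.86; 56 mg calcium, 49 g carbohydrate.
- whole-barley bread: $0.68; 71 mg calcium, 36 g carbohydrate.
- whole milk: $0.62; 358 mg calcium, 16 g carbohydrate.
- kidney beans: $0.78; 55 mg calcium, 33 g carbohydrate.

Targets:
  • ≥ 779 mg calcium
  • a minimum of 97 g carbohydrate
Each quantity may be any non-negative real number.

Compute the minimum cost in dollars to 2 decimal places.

Treat it as an LP. Let x1 = servings of pasta, x2 = servings of black beans, x3 = servings of whole-barley bread, x4 = servings of whole milk, x5 = servings of kidney beans.
Minimize 0.47x1 + 0.86x2 + 0.68x3 + 0.62x4 + 0.78x5 with:
  12x1 + 56x2 + 71x3 + 358x4 + 55x5 ≥ 779   (calcium)
  51x1 + 49x2 + 36x3 + 16x4 + 33x5 ≥ 97   (carbohydrate)
  x1, x2, x3, x4, x5 ≥ 0.
The cheapest feasible vertex uses only pasta, whole milk; black beans, whole-barley bread, kidney beans are not used. There the calcium and carbohydrate constraints are tight.
So pasta = 1.232 servings, whole milk = 2.135 servings.
Objective = 0.47·1.232 + 0.62·2.135 = 1.9027.

$1.90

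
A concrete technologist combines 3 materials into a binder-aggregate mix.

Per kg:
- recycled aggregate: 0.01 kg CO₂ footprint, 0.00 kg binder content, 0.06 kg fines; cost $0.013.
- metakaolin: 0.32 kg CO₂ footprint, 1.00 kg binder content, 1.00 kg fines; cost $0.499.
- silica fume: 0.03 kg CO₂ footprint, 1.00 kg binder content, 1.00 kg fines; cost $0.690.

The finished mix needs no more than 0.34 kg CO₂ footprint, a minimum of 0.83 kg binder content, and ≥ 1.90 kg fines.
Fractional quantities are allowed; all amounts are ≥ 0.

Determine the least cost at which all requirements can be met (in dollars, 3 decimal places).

Let x1 = kg of recycled aggregate, x2 = kg of metakaolin, x3 = kg of silica fume.
min 0.013x1 + 0.499x2 + 0.69x3 subject to:
  0.01x1 + 0.32x2 + 0.03x3 ≤ 0.34   (CO₂ footprint)
  1x2 + 1x3 ≥ 0.83   (binder content)
  0.06x1 + 1x2 + 1x3 ≥ 1.9   (fines)
  x1, x2, x3 ≥ 0.
All 3 inputs are positive at the optimum. Binding constraints: CO₂ footprint, binder content, fines.
So recycled aggregate = 17.83 kg, metakaolin = 0.4716 kg, silica fume = 0.3584 kg.
Total cost: 0.013·17.83 + 0.499·0.4716 + 0.69·0.3584 = 0.71441.

$0.714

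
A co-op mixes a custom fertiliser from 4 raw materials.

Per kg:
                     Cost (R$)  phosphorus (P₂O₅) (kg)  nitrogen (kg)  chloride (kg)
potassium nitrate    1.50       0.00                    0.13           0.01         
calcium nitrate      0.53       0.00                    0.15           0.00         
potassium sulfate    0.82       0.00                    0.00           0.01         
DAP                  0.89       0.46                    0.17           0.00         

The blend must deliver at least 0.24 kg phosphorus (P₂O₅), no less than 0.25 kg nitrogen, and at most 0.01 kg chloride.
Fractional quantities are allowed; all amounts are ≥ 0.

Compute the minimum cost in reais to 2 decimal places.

R$1.03

Let x1 = kg of potassium nitrate, x2 = kg of calcium nitrate, x3 = kg of potassium sulfate, x4 = kg of DAP.
Minimize 1.5x1 + 0.53x2 + 0.82x3 + 0.89x4 subject to:
  0.46x4 ≥ 0.24   (phosphorus (P₂O₅))
  0.13x1 + 0.15x2 + 0.17x4 ≥ 0.25   (nitrogen)
  0.01x1 + 0.01x3 ≤ 0.01   (chloride)
  x1, x2, x3, x4 ≥ 0.
At the optimum only calcium nitrate, DAP are positive (potassium nitrate, potassium sulfate = 0). There the phosphorus (P₂O₅) and nitrogen constraints are tight.
That vertex is x2 = 1.075, x4 = 0.5217.
Objective = 0.53·1.075 + 0.89·0.5217 = 1.0341.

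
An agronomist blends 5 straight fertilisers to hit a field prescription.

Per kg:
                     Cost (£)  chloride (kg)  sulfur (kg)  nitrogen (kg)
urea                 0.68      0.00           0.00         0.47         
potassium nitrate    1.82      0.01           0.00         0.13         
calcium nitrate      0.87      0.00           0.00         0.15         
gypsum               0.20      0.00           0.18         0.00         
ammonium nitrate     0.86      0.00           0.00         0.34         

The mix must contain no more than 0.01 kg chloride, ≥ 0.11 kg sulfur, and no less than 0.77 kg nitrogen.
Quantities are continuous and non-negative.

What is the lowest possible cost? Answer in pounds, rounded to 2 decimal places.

This is a linear program. Let x1 = kg of urea, x2 = kg of potassium nitrate, x3 = kg of calcium nitrate, x4 = kg of gypsum, x5 = kg of ammonium nitrate.
min 0.68x1 + 1.82x2 + 0.87x3 + 0.2x4 + 0.86x5 s.t.:
  0.01x2 ≤ 0.01   (chloride)
  0.18x4 ≥ 0.11   (sulfur)
  0.47x1 + 0.13x2 + 0.15x3 + 0.34x5 ≥ 0.77   (nitrogen)
  x1, x2, x3, x4, x5 ≥ 0.
The optimal basis is {urea, gypsum}; potassium nitrate, calcium nitrate, ammonium nitrate drop out. There the sulfur and nitrogen constraints are tight.
That vertex is x1 = 1.638, x4 = 0.6111.
Cost = 0.68·1.638 + 0.2·0.6111 = 1.2361.

£1.24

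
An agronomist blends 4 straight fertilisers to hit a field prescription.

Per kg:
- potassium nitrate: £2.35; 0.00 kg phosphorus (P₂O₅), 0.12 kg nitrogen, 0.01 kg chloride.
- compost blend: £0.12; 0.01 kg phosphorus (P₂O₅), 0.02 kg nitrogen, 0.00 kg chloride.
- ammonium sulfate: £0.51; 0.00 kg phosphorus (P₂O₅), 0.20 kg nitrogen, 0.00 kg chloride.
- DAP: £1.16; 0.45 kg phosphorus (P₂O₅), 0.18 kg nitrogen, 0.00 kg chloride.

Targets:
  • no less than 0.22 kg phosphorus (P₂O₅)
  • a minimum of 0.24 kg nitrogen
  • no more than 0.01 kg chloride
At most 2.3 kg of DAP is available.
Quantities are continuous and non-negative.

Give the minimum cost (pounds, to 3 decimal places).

Let x1 = kg of potassium nitrate, x2 = kg of compost blend, x3 = kg of ammonium sulfate, x4 = kg of DAP.
Minimize 2.35x1 + 0.12x2 + 0.51x3 + 1.16x4 subject to:
  0.01x2 + 0.45x4 ≥ 0.22   (phosphorus (P₂O₅))
  0.12x1 + 0.02x2 + 0.2x3 + 0.18x4 ≥ 0.24   (nitrogen)
  0.01x1 ≤ 0.01   (chloride)
  x4 ≤ 2.3
  x1, x2, x3, x4 ≥ 0.
The optimal basis is {ammonium sulfate, DAP}; potassium nitrate, compost blend drop out. The phosphorus (P₂O₅) and nitrogen requirements are met with equality.
Solving gives x3 = 0.76, x4 = 0.4889.
Hence cost = 0.51·0.76 + 1.16·0.4889 = £0.95472.

£0.955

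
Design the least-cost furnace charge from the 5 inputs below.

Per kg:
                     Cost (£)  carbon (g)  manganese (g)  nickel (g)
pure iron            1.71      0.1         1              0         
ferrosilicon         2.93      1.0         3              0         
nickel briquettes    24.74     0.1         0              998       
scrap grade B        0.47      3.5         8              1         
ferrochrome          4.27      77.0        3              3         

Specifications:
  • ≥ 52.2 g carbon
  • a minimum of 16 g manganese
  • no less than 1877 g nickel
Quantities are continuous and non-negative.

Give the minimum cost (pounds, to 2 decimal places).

£49.82

Let x1 = kg of pure iron, x2 = kg of ferrosilicon, x3 = kg of nickel briquettes, x4 = kg of scrap grade B, x5 = kg of ferrochrome.
min 1.71x1 + 2.93x2 + 24.74x3 + 0.47x4 + 4.27x5 with:
  0.1x1 + 1x2 + 0.1x3 + 3.5x4 + 77x5 ≥ 52.2   (carbon)
  1x1 + 3x2 + 8x4 + 3x5 ≥ 16   (manganese)
  998x3 + 1x4 + 3x5 ≥ 1877   (nickel)
  x1, x2, x3, x4, x5 ≥ 0.
At the optimum only nickel briquettes, scrap grade B, ferrochrome are positive (pure iron, ferrosilicon = 0). Binding constraints: carbon, manganese, nickel.
Solving gives x3 = 1.8772, x4 = 1.777, x5 = 0.59471.
Hence cost = 24.74·1.8772 + 0.47·1.777 + 4.27·0.59471 = £49.8165.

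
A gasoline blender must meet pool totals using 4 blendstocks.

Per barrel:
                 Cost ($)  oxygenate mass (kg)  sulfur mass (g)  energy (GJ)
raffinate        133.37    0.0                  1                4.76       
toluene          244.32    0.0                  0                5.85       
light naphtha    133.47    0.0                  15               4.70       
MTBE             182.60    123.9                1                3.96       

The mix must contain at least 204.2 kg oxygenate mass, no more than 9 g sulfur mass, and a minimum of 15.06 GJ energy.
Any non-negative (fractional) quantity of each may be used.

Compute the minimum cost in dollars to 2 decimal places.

$540.04

Treat it as an LP. Let x1 = barrels of raffinate, x2 = barrels of toluene, x3 = barrels of light naphtha, x4 = barrels of MTBE.
Minimize 133.37x1 + 244.32x2 + 133.47x3 + 182.6x4 subject to:
  123.9x4 ≥ 204.2   (oxygenate mass)
  1x1 + 15x3 + 1x4 ≤ 9   (sulfur mass)
  4.76x1 + 5.85x2 + 4.7x3 + 3.96x4 ≥ 15.06   (energy)
  x1, x2, x3, x4 ≥ 0.
The minimum-cost mix takes nothing from toluene, light naphtha — only raffinate, MTBE. The oxygenate mass and energy requirements are met with equality.
So raffinate = 1.79275 barrels, MTBE = 1.6481 barrels.
Objective = 133.37·1.79275 + 182.6·1.6481 = 540.0421.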